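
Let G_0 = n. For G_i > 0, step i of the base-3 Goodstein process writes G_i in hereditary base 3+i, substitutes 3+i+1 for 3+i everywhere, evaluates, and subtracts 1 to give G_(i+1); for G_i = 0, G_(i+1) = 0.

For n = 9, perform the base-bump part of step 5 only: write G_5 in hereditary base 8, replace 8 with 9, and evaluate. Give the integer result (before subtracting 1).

25

G_0 = 9. HB_3(9) = 3^2. Bump = 16. G_1 = 15.
G_1 = 15. HB_4(15) = 3·4 + 3. Bump = 18. G_2 = 17.
G_2 = 17. HB_5(17) = 3·5 + 2. Bump = 20. G_3 = 19.
G_3 = 19. HB_6(19) = 3·6 + 1. Bump = 22. G_4 = 21.
G_4 = 21. HB_7(21) = 3·7. Bump = 24. G_5 = 23.
G_5 = 23. HB_8(23) = 2·8 + 7. Bump = 25. G_6 = 24.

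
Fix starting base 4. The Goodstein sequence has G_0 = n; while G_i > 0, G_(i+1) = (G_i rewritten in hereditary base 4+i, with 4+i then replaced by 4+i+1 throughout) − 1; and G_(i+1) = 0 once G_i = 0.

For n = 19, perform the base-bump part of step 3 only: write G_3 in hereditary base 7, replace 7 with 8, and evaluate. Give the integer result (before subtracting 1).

64

i=0: 19 = 4^2 + 3 (b=4); 4→5: 5^2 + 3 = 28; 28−1 = 27
i=1: 27 = 5^2 + 2 (b=5); 5→6: 6^2 + 2 = 38; 38−1 = 37
i=2: 37 = 6^2 + 1 (b=6); 6→7: 7^2 + 1 = 50; 50−1 = 49
i=3: 49 = 7^2 (b=7); 7→8: 8^2 = 64; 64−1 = 63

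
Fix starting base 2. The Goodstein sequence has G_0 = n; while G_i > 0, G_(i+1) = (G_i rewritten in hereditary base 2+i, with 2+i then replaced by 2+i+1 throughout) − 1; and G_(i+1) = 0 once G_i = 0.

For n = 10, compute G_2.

1025

(0) 10|_2 = 2^(2 + 1) + 2 ↦ 3^(3 + 1) + 3|_3 = 84 ⇒ 83
(1) 83|_3 = 3^(3 + 1) + 2 ↦ 4^(4 + 1) + 2|_4 = 1026 ⇒ 1025
(2) 1025|_4 = 4^(4 + 1) + 1 ↦ 5^(5 + 1) + 1|_5 = 15626 ⇒ 15625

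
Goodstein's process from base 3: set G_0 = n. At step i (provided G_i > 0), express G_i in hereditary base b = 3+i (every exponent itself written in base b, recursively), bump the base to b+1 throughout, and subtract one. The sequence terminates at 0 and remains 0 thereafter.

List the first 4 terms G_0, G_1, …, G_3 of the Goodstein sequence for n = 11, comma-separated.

(0) 11|_3 = 3^2 + 2 ↦ 4^2 + 2|_4 = 18 ⇒ 17
(1) 17|_4 = 4^2 + 1 ↦ 5^2 + 1|_5 = 26 ⇒ 25
(2) 25|_5 = 5^2 ↦ 6^2|_6 = 36 ⇒ 35

11, 17, 25, 35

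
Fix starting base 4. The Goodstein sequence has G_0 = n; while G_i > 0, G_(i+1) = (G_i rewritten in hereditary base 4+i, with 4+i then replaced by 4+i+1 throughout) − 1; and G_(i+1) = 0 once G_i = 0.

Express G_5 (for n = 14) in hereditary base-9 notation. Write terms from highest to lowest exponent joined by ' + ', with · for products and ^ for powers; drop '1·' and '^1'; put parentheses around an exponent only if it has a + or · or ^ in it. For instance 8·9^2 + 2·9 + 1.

base 4: 14 = 3·4 + 2; at 5: 3·5 + 2 = 17; next = 16
base 5: 16 = 3·5 + 1; at 6: 3·6 + 1 = 19; next = 18
base 6: 18 = 3·6; at 7: 3·7 = 21; next = 20
base 7: 20 = 2·7 + 6; at 8: 2·8 + 6 = 22; next = 21
base 8: 21 = 2·8 + 5; at 9: 2·9 + 5 = 23; next = 22

2·9 + 4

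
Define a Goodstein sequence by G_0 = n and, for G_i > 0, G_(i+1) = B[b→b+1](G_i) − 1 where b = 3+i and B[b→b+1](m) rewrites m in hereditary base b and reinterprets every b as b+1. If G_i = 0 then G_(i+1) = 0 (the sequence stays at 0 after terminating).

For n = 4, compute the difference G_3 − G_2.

-1

step 0: 4 = 3 + 1; sub 4 for 3: 4 + 1; = 5; G_1 = 5−1 = 4
step 1: 4 = 4; sub 5 for 4: 5; = 5; G_2 = 5−1 = 4
step 2: 4 = 4; sub 6 for 5: 4; = 4; G_3 = 4−1 = 3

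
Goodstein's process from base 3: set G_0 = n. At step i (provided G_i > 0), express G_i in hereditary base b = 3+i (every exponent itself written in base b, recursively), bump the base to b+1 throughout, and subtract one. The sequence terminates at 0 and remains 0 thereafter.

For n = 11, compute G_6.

47

G_0=11  [base 3] 3^2 + 2  →[3↦4]→  4^2 + 2 = 18  −1 ⇒ G_1=17
G_1=17  [base 4] 4^2 + 1  →[4↦5]→  5^2 + 1 = 26  −1 ⇒ G_2=25
G_2=25  [base 5] 5^2  →[5↦6]→  6^2 = 36  −1 ⇒ G_3=35
G_3=35  [base 6] 5·6 + 5  →[6↦7]→  5·7 + 5 = 40  −1 ⇒ G_4=39
G_4=39  [base 7] 5·7 + 4  →[7↦8]→  5·8 + 4 = 44  −1 ⇒ G_5=43
G_5=43  [base 8] 5·8 + 3  →[8↦9]→  5·9 + 3 = 48  −1 ⇒ G_6=47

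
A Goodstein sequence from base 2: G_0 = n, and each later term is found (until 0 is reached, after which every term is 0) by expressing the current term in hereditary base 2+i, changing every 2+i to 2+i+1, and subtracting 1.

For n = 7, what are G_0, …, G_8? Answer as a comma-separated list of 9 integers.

7, 30, 259, 3127, 46657, 823543, 16777215, 37665879, 77777775

G_0 = 7. HB_2(7) = 2^2 + 2 + 1. Bump = 31. G_1 = 30.
G_1 = 30. HB_3(30) = 3^3 + 3. Bump = 260. G_2 = 259.
G_2 = 259. HB_4(259) = 4^4 + 3. Bump = 3128. G_3 = 3127.
G_3 = 3127. HB_5(3127) = 5^5 + 2. Bump = 46658. G_4 = 46657.
G_4 = 46657. HB_6(46657) = 6^6 + 1. Bump = 823544. G_5 = 823543.
G_5 = 823543. HB_7(823543) = 7^7. Bump = 16777216. G_6 = 16777215.
G_6 = 16777215. HB_8(16777215) = 7·8^7 + 7·8^6 + 7·8^5 + 7·8^4 + 7·8^3 + 7·8^2 + 7·8 + 7. Bump = 37665880. G_7 = 37665879.
G_7 = 37665879. HB_9(37665879) = 7·9^7 + 7·9^6 + 7·9^5 + 7·9^4 + 7·9^3 + 7·9^2 + 7·9 + 6. Bump = 77777776. G_8 = 77777775.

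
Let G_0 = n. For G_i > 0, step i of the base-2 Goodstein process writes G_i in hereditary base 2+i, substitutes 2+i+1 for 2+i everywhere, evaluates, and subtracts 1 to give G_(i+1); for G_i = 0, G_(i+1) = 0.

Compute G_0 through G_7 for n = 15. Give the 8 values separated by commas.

15, 111, 1283, 18752, 326593, 6588344, 150994943, 3524450280

15 —HB2→ 2^(2 + 1) + 2^2 + 2 + 1 —bump→ 3^(3 + 1) + 3^3 + 3 + 1 = 112 —(−1)→ 111
111 —HB3→ 3^(3 + 1) + 3^3 + 3 —bump→ 4^(4 + 1) + 4^4 + 4 = 1284 —(−1)→ 1283
1283 —HB4→ 4^(4 + 1) + 4^4 + 3 —bump→ 5^(5 + 1) + 5^5 + 3 = 18753 —(−1)→ 18752
18752 —HB5→ 5^(5 + 1) + 5^5 + 2 —bump→ 6^(6 + 1) + 6^6 + 2 = 326594 —(−1)→ 326593
326593 —HB6→ 6^(6 + 1) + 6^6 + 1 —bump→ 7^(7 + 1) + 7^7 + 1 = 6588345 —(−1)→ 6588344
6588344 —HB7→ 7^(7 + 1) + 7^7 —bump→ 8^(8 + 1) + 8^8 = 150994944 —(−1)→ 150994943
150994943 —HB8→ 8^(8 + 1) + 7·8^7 + 7·8^6 + 7·8^5 + 7·8^4 + 7·8^3 + 7·8^2 + 7·8 + 7 —bump→ 9^(9 + 1) + 7·9^7 + 7·9^6 + 7·9^5 + 7·9^4 + 7·9^3 + 7·9^2 + 7·9 + 7 = 3524450281 —(−1)→ 3524450280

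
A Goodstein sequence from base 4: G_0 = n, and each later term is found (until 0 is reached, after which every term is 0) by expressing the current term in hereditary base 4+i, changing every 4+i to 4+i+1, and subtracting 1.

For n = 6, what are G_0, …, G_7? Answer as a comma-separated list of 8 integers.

6, 6, 6, 6, 5, 4, 3, 2

base 4: 6 = 4 + 2; at 5: 5 + 2 = 7; next = 6
base 5: 6 = 5 + 1; at 6: 6 + 1 = 7; next = 6
base 6: 6 = 6; at 7: 7 = 7; next = 6
base 7: 6 = 6; at 8: 6 = 6; next = 5
base 8: 5 = 5; at 9: 5 = 5; next = 4
base 9: 4 = 4; at 10: 4 = 4; next = 3
base 10: 3 = 3; at 11: 3 = 3; next = 2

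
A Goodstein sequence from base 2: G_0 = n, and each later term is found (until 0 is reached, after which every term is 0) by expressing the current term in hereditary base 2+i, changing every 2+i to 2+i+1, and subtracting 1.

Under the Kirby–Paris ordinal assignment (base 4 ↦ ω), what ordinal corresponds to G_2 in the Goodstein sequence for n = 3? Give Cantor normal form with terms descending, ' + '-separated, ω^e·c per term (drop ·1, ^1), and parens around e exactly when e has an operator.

[0] 3 ≡ 2 + 1 (base 2). Lift 3: 4. −1: 3.
[1] 3 ≡ 3 (base 3). Lift 4: 4. −1: 3.
[2] 3 ≡ 3 (base 4). Lift 5: 3. −1: 2.

3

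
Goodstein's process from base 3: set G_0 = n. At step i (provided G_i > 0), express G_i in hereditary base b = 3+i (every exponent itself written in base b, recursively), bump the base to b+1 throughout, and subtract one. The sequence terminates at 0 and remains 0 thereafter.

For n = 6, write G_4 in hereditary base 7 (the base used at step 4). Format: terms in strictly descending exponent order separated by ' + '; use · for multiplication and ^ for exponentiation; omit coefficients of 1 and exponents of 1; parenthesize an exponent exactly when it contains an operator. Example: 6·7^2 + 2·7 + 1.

[0] 6 ≡ 2·3 (base 3). Lift 4: 8. −1: 7.
[1] 7 ≡ 4 + 3 (base 4). Lift 5: 8. −1: 7.
[2] 7 ≡ 5 + 2 (base 5). Lift 6: 8. −1: 7.
[3] 7 ≡ 6 + 1 (base 6). Lift 7: 8. −1: 7.
[4] 7 ≡ 7 (base 7). Lift 8: 8. −1: 7.

7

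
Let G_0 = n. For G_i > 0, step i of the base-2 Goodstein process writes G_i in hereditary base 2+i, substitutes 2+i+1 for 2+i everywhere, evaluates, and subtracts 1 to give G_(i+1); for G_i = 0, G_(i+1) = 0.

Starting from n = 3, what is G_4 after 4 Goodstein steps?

(0) 3|_2 = 2 + 1 ↦ 3 + 1|_3 = 4 ⇒ 3
(1) 3|_3 = 3 ↦ 4|_4 = 4 ⇒ 3
(2) 3|_4 = 3 ↦ 3|_5 = 3 ⇒ 2
(3) 2|_5 = 2 ↦ 2|_6 = 2 ⇒ 1
(4) 1|_6 = 1 ↦ 1|_7 = 1 ⇒ 0

1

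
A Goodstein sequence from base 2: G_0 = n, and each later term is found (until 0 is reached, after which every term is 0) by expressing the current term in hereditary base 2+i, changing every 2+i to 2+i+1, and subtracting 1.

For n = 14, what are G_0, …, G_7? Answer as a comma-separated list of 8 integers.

G_0 = 14. HB_2(14) = 2^(2 + 1) + 2^2 + 2. Bump = 111. G_1 = 110.
G_1 = 110. HB_3(110) = 3^(3 + 1) + 3^3 + 2. Bump = 1282. G_2 = 1281.
G_2 = 1281. HB_4(1281) = 4^(4 + 1) + 4^4 + 1. Bump = 18751. G_3 = 18750.
G_3 = 18750. HB_5(18750) = 5^(5 + 1) + 5^5. Bump = 326592. G_4 = 326591.
G_4 = 326591. HB_6(326591) = 6^(6 + 1) + 5·6^5 + 5·6^4 + 5·6^3 + 5·6^2 + 5·6 + 5. Bump = 5862841. G_5 = 5862840.
G_5 = 5862840. HB_7(5862840) = 7^(7 + 1) + 5·7^5 + 5·7^4 + 5·7^3 + 5·7^2 + 5·7 + 4. Bump = 134404972. G_6 = 134404971.
G_6 = 134404971. HB_8(134404971) = 8^(8 + 1) + 5·8^5 + 5·8^4 + 5·8^3 + 5·8^2 + 5·8 + 3. Bump = 3487116549. G_7 = 3487116548.

14, 110, 1281, 18750, 326591, 5862840, 134404971, 3487116548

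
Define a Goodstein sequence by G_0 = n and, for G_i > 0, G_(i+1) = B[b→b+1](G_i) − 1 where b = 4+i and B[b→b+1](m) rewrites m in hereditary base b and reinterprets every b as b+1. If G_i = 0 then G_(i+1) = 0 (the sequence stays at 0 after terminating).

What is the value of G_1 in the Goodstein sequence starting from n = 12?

14

base 4: 12 = 3·4; at 5: 3·5 = 15; next = 14
base 5: 14 = 2·5 + 4; at 6: 2·6 + 4 = 16; next = 15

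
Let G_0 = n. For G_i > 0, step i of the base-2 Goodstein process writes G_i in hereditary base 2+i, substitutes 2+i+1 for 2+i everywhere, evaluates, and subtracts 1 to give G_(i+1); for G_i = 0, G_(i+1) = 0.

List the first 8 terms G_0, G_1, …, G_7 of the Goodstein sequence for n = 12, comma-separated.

i=0: 12 = 2^(2 + 1) + 2^2 (b=2); 2→3: 3^(3 + 1) + 3^3 = 108; 108−1 = 107
i=1: 107 = 3^(3 + 1) + 2·3^2 + 2·3 + 2 (b=3); 3→4: 4^(4 + 1) + 2·4^2 + 2·4 + 2 = 1066; 1066−1 = 1065
i=2: 1065 = 4^(4 + 1) + 2·4^2 + 2·4 + 1 (b=4); 4→5: 5^(5 + 1) + 2·5^2 + 2·5 + 1 = 15686; 15686−1 = 15685
i=3: 15685 = 5^(5 + 1) + 2·5^2 + 2·5 (b=5); 5→6: 6^(6 + 1) + 2·6^2 + 2·6 = 280020; 280020−1 = 280019
i=4: 280019 = 6^(6 + 1) + 2·6^2 + 6 + 5 (b=6); 6→7: 7^(7 + 1) + 2·7^2 + 7 + 5 = 5764911; 5764911−1 = 5764910
i=5: 5764910 = 7^(7 + 1) + 2·7^2 + 7 + 4 (b=7); 7→8: 8^(8 + 1) + 2·8^2 + 8 + 4 = 134217868; 134217868−1 = 134217867
i=6: 134217867 = 8^(8 + 1) + 2·8^2 + 8 + 3 (b=8); 8→9: 9^(9 + 1) + 2·9^2 + 9 + 3 = 3486784575; 3486784575−1 = 3486784574

12, 107, 1065, 15685, 280019, 5764910, 134217867, 3486784574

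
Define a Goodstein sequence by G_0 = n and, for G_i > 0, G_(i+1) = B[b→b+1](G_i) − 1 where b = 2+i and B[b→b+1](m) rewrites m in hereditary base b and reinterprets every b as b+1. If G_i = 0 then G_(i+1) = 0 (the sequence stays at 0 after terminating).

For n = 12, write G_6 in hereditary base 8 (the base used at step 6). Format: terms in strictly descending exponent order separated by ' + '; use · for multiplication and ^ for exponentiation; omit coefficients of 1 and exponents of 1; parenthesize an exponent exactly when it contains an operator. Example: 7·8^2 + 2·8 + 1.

12 —HB2→ 2^(2 + 1) + 2^2 —bump→ 3^(3 + 1) + 3^3 = 108 —(−1)→ 107
107 —HB3→ 3^(3 + 1) + 2·3^2 + 2·3 + 2 —bump→ 4^(4 + 1) + 2·4^2 + 2·4 + 2 = 1066 —(−1)→ 1065
1065 —HB4→ 4^(4 + 1) + 2·4^2 + 2·4 + 1 —bump→ 5^(5 + 1) + 2·5^2 + 2·5 + 1 = 15686 —(−1)→ 15685
15685 —HB5→ 5^(5 + 1) + 2·5^2 + 2·5 —bump→ 6^(6 + 1) + 2·6^2 + 2·6 = 280020 —(−1)→ 280019
280019 —HB6→ 6^(6 + 1) + 2·6^2 + 6 + 5 —bump→ 7^(7 + 1) + 2·7^2 + 7 + 5 = 5764911 —(−1)→ 5764910
5764910 —HB7→ 7^(7 + 1) + 2·7^2 + 7 + 4 —bump→ 8^(8 + 1) + 2·8^2 + 8 + 4 = 134217868 —(−1)→ 134217867
134217867 —HB8→ 8^(8 + 1) + 2·8^2 + 8 + 3 —bump→ 9^(9 + 1) + 2·9^2 + 9 + 3 = 3486784575 —(−1)→ 3486784574

8^(8 + 1) + 2·8^2 + 8 + 3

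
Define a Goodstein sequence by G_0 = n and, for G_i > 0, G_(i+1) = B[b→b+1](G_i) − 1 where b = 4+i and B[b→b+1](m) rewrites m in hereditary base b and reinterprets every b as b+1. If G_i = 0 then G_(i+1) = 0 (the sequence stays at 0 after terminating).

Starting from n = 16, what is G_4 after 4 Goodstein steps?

16 —HB4→ 4^2 —bump→ 5^2 = 25 —(−1)→ 24
24 —HB5→ 4·5 + 4 —bump→ 4·6 + 4 = 28 —(−1)→ 27
27 —HB6→ 4·6 + 3 —bump→ 4·7 + 3 = 31 —(−1)→ 30
30 —HB7→ 4·7 + 2 —bump→ 4·8 + 2 = 34 —(−1)→ 33
33 —HB8→ 4·8 + 1 —bump→ 4·9 + 1 = 37 —(−1)→ 36

33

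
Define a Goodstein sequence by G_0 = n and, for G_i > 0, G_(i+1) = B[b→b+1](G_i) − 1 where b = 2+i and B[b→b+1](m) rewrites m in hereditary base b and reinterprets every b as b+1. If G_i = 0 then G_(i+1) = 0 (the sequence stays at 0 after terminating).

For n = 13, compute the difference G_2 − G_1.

base 2: 13 = 2^(2 + 1) + 2^2 + 1; at 3: 3^(3 + 1) + 3^3 + 1 = 109; next = 108
base 3: 108 = 3^(3 + 1) + 3^3; at 4: 4^(4 + 1) + 4^4 = 1280; next = 1279

1171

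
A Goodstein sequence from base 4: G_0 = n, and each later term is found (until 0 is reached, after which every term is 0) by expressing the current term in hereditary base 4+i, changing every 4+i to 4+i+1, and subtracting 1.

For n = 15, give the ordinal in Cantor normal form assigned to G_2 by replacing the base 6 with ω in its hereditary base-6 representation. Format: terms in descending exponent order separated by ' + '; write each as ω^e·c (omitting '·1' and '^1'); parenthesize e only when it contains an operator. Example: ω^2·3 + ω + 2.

i=0: 15 = 3·4 + 3 (b=4); 4→5: 3·5 + 3 = 18; 18−1 = 17
i=1: 17 = 3·5 + 2 (b=5); 5→6: 3·6 + 2 = 20; 20−1 = 19
i=2: 19 = 3·6 + 1 (b=6); 6→7: 3·7 + 1 = 22; 22−1 = 21

ω·3 + 1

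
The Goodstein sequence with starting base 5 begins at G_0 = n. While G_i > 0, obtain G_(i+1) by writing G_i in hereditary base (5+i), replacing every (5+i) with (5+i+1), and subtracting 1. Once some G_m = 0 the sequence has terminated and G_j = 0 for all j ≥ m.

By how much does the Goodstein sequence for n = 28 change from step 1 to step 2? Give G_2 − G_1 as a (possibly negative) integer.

i=0: 28 = 5^2 + 3 (b=5); 5→6: 6^2 + 3 = 39; 39−1 = 38
i=1: 38 = 6^2 + 2 (b=6); 6→7: 7^2 + 2 = 51; 51−1 = 50

12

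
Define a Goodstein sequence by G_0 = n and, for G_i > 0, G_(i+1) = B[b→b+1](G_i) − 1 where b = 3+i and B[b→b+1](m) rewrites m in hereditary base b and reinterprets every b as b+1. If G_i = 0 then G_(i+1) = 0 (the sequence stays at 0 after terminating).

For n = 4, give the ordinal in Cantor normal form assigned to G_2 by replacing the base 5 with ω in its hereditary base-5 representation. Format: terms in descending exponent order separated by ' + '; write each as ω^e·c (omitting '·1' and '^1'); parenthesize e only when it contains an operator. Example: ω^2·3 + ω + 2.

4

G_0=4  [base 3] 3 + 1  →[3↦4]→  4 + 1 = 5  −1 ⇒ G_1=4
G_1=4  [base 4] 4  →[4↦5]→  5 = 5  −1 ⇒ G_2=4
G_2=4  [base 5] 4  →[5↦6]→  4 = 4  −1 ⇒ G_3=3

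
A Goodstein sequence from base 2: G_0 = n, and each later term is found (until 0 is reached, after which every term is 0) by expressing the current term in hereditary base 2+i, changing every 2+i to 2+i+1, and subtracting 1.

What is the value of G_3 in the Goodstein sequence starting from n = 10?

(0) 10|_2 = 2^(2 + 1) + 2 ↦ 3^(3 + 1) + 3|_3 = 84 ⇒ 83
(1) 83|_3 = 3^(3 + 1) + 2 ↦ 4^(4 + 1) + 2|_4 = 1026 ⇒ 1025
(2) 1025|_4 = 4^(4 + 1) + 1 ↦ 5^(5 + 1) + 1|_5 = 15626 ⇒ 15625
(3) 15625|_5 = 5^(5 + 1) ↦ 6^(6 + 1)|_6 = 279936 ⇒ 279935

15625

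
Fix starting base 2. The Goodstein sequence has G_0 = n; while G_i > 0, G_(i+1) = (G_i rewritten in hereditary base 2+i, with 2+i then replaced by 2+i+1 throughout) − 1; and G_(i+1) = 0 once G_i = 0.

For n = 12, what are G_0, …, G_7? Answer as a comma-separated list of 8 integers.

G_0=12  [base 2] 2^(2 + 1) + 2^2  →[2↦3]→  3^(3 + 1) + 3^3 = 108  −1 ⇒ G_1=107
G_1=107  [base 3] 3^(3 + 1) + 2·3^2 + 2·3 + 2  →[3↦4]→  4^(4 + 1) + 2·4^2 + 2·4 + 2 = 1066  −1 ⇒ G_2=1065
G_2=1065  [base 4] 4^(4 + 1) + 2·4^2 + 2·4 + 1  →[4↦5]→  5^(5 + 1) + 2·5^2 + 2·5 + 1 = 15686  −1 ⇒ G_3=15685
G_3=15685  [base 5] 5^(5 + 1) + 2·5^2 + 2·5  →[5↦6]→  6^(6 + 1) + 2·6^2 + 2·6 = 280020  −1 ⇒ G_4=280019
G_4=280019  [base 6] 6^(6 + 1) + 2·6^2 + 6 + 5  →[6↦7]→  7^(7 + 1) + 2·7^2 + 7 + 5 = 5764911  −1 ⇒ G_5=5764910
G_5=5764910  [base 7] 7^(7 + 1) + 2·7^2 + 7 + 4  →[7↦8]→  8^(8 + 1) + 2·8^2 + 8 + 4 = 134217868  −1 ⇒ G_6=134217867
G_6=134217867  [base 8] 8^(8 + 1) + 2·8^2 + 8 + 3  →[8↦9]→  9^(9 + 1) + 2·9^2 + 9 + 3 = 3486784575  −1 ⇒ G_7=3486784574

12, 107, 1065, 15685, 280019, 5764910, 134217867, 3486784574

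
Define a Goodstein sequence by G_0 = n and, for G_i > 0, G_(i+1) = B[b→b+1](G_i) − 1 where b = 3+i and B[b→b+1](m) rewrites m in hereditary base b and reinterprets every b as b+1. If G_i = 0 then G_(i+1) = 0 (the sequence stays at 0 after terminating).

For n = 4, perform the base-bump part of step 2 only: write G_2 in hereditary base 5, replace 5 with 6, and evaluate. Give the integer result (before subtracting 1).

4

i=0: 4 = 3 + 1 (b=3); 3→4: 4 + 1 = 5; 5−1 = 4
i=1: 4 = 4 (b=4); 4→5: 5 = 5; 5−1 = 4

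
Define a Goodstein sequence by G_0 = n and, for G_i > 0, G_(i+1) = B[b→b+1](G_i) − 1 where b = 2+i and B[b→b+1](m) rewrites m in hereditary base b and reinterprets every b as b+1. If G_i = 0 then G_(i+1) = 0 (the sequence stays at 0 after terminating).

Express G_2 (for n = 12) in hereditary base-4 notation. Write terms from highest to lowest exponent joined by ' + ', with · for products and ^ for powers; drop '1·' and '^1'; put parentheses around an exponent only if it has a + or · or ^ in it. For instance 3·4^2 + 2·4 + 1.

4^(4 + 1) + 2·4^2 + 2·4 + 1

i=0: 12 = 2^(2 + 1) + 2^2 (b=2); 2→3: 3^(3 + 1) + 3^3 = 108; 108−1 = 107
i=1: 107 = 3^(3 + 1) + 2·3^2 + 2·3 + 2 (b=3); 3→4: 4^(4 + 1) + 2·4^2 + 2·4 + 2 = 1066; 1066−1 = 1065
i=2: 1065 = 4^(4 + 1) + 2·4^2 + 2·4 + 1 (b=4); 4→5: 5^(5 + 1) + 2·5^2 + 2·5 + 1 = 15686; 15686−1 = 15685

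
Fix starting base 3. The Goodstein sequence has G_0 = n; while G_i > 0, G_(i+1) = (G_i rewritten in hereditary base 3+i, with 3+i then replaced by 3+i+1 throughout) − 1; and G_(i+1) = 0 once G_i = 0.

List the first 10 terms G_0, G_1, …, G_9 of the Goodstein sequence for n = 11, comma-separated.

11, 17, 25, 35, 39, 43, 47, 51, 55, 59

base 3: 11 = 3^2 + 2; at 4: 4^2 + 2 = 18; next = 17
base 4: 17 = 4^2 + 1; at 5: 5^2 + 1 = 26; next = 25
base 5: 25 = 5^2; at 6: 6^2 = 36; next = 35
base 6: 35 = 5·6 + 5; at 7: 5·7 + 5 = 40; next = 39
base 7: 39 = 5·7 + 4; at 8: 5·8 + 4 = 44; next = 43
base 8: 43 = 5·8 + 3; at 9: 5·9 + 3 = 48; next = 47
base 9: 47 = 5·9 + 2; at 10: 5·10 + 2 = 52; next = 51
base 10: 51 = 5·10 + 1; at 11: 5·11 + 1 = 56; next = 55
base 11: 55 = 5·11; at 12: 5·12 = 60; next = 59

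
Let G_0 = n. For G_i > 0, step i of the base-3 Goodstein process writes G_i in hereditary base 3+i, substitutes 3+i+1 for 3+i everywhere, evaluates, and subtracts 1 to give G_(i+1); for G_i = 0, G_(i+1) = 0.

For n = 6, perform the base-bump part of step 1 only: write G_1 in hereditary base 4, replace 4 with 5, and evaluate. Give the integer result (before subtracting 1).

8

base 3: 6 = 2·3; at 4: 2·4 = 8; next = 7
base 4: 7 = 4 + 3; at 5: 5 + 3 = 8; next = 7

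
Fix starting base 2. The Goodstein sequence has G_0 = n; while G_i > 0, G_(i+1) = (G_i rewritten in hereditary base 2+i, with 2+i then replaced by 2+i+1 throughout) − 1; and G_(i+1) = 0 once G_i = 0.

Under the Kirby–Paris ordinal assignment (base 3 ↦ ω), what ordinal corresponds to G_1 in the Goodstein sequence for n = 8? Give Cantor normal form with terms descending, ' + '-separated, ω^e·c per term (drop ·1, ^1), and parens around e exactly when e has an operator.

ω^ω·2 + ω^2·2 + ω·2 + 2

G_0=8  [base 2] 2^(2 + 1)  →[2↦3]→  3^(3 + 1) = 81  −1 ⇒ G_1=80
G_1=80  [base 3] 2·3^3 + 2·3^2 + 2·3 + 2  →[3↦4]→  2·4^4 + 2·4^2 + 2·4 + 2 = 554  −1 ⇒ G_2=553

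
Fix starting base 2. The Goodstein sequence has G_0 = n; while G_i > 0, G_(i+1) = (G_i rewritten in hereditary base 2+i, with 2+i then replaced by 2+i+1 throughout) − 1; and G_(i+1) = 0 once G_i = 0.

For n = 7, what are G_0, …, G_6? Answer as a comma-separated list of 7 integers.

7, 30, 259, 3127, 46657, 823543, 16777215

G_0=7  [base 2] 2^2 + 2 + 1  →[2↦3]→  3^3 + 3 + 1 = 31  −1 ⇒ G_1=30
G_1=30  [base 3] 3^3 + 3  →[3↦4]→  4^4 + 4 = 260  −1 ⇒ G_2=259
G_2=259  [base 4] 4^4 + 3  →[4↦5]→  5^5 + 3 = 3128  −1 ⇒ G_3=3127
G_3=3127  [base 5] 5^5 + 2  →[5↦6]→  6^6 + 2 = 46658  −1 ⇒ G_4=46657
G_4=46657  [base 6] 6^6 + 1  →[6↦7]→  7^7 + 1 = 823544  −1 ⇒ G_5=823543
G_5=823543  [base 7] 7^7  →[7↦8]→  8^8 = 16777216  −1 ⇒ G_6=16777215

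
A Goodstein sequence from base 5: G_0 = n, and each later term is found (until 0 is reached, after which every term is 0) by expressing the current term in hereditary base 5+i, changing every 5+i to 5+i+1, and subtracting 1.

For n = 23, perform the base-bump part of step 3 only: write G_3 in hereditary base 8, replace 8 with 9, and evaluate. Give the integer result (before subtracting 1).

i=0: 23 = 4·5 + 3 (b=5); 5→6: 4·6 + 3 = 27; 27−1 = 26
i=1: 26 = 4·6 + 2 (b=6); 6→7: 4·7 + 2 = 30; 30−1 = 29
i=2: 29 = 4·7 + 1 (b=7); 7→8: 4·8 + 1 = 33; 33−1 = 32

36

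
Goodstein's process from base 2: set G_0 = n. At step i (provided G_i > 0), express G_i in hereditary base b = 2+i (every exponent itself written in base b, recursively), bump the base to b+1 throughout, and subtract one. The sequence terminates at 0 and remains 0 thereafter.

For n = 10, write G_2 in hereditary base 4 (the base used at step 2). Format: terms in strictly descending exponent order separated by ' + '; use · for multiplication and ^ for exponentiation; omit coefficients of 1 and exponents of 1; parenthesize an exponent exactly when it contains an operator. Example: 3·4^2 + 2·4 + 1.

4^(4 + 1) + 1

G_0 = 10. HB_2(10) = 2^(2 + 1) + 2. Bump = 84. G_1 = 83.
G_1 = 83. HB_3(83) = 3^(3 + 1) + 2. Bump = 1026. G_2 = 1025.
G_2 = 1025. HB_4(1025) = 4^(4 + 1) + 1. Bump = 15626. G_3 = 15625.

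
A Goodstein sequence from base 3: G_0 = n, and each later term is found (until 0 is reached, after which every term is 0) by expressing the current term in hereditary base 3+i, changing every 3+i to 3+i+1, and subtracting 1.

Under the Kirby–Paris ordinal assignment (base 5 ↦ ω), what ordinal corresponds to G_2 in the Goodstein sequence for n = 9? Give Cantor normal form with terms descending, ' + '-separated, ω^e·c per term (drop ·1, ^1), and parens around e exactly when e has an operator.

[0] 9 ≡ 3^2 (base 3). Lift 4: 16. −1: 15.
[1] 15 ≡ 3·4 + 3 (base 4). Lift 5: 18. −1: 17.
[2] 17 ≡ 3·5 + 2 (base 5). Lift 6: 20. −1: 19.

ω·3 + 2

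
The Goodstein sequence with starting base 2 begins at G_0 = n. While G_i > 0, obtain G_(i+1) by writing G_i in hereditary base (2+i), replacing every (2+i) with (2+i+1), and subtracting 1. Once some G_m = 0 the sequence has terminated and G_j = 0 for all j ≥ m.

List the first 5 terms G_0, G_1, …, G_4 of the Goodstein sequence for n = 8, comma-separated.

8, 80, 553, 6310, 93395

G_0 = 8. HB_2(8) = 2^(2 + 1). Bump = 81. G_1 = 80.
G_1 = 80. HB_3(80) = 2·3^3 + 2·3^2 + 2·3 + 2. Bump = 554. G_2 = 553.
G_2 = 553. HB_4(553) = 2·4^4 + 2·4^2 + 2·4 + 1. Bump = 6311. G_3 = 6310.
G_3 = 6310. HB_5(6310) = 2·5^5 + 2·5^2 + 2·5. Bump = 93396. G_4 = 93395.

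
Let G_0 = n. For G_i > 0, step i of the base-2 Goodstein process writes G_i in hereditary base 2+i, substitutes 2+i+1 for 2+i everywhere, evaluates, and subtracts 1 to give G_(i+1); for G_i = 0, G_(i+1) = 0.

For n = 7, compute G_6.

(0) 7|_2 = 2^2 + 2 + 1 ↦ 3^3 + 3 + 1|_3 = 31 ⇒ 30
(1) 30|_3 = 3^3 + 3 ↦ 4^4 + 4|_4 = 260 ⇒ 259
(2) 259|_4 = 4^4 + 3 ↦ 5^5 + 3|_5 = 3128 ⇒ 3127
(3) 3127|_5 = 5^5 + 2 ↦ 6^6 + 2|_6 = 46658 ⇒ 46657
(4) 46657|_6 = 6^6 + 1 ↦ 7^7 + 1|_7 = 823544 ⇒ 823543
(5) 823543|_7 = 7^7 ↦ 8^8|_8 = 16777216 ⇒ 16777215
(6) 16777215|_8 = 7·8^7 + 7·8^6 + 7·8^5 + 7·8^4 + 7·8^3 + 7·8^2 + 7·8 + 7 ↦ 7·9^7 + 7·9^6 + 7·9^5 + 7·9^4 + 7·9^3 + 7·9^2 + 7·9 + 7|_9 = 37665880 ⇒ 37665879

16777215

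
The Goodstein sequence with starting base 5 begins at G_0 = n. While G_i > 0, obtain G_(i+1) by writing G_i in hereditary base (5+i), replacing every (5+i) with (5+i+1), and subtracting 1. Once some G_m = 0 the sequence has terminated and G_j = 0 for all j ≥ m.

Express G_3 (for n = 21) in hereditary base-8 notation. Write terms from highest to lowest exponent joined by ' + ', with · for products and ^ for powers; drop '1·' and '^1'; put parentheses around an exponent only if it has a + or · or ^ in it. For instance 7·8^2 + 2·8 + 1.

[0] 21 ≡ 4·5 + 1 (base 5). Lift 6: 25. −1: 24.
[1] 24 ≡ 4·6 (base 6). Lift 7: 28. −1: 27.
[2] 27 ≡ 3·7 + 6 (base 7). Lift 8: 30. −1: 29.
[3] 29 ≡ 3·8 + 5 (base 8). Lift 9: 32. −1: 31.

3·8 + 5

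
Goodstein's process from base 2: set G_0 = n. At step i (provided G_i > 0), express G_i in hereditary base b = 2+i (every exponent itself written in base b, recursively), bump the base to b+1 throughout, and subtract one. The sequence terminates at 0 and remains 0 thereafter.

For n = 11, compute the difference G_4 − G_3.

264310

(0) 11|_2 = 2^(2 + 1) + 2 + 1 ↦ 3^(3 + 1) + 3 + 1|_3 = 85 ⇒ 84
(1) 84|_3 = 3^(3 + 1) + 3 ↦ 4^(4 + 1) + 4|_4 = 1028 ⇒ 1027
(2) 1027|_4 = 4^(4 + 1) + 3 ↦ 5^(5 + 1) + 3|_5 = 15628 ⇒ 15627
(3) 15627|_5 = 5^(5 + 1) + 2 ↦ 6^(6 + 1) + 2|_6 = 279938 ⇒ 279937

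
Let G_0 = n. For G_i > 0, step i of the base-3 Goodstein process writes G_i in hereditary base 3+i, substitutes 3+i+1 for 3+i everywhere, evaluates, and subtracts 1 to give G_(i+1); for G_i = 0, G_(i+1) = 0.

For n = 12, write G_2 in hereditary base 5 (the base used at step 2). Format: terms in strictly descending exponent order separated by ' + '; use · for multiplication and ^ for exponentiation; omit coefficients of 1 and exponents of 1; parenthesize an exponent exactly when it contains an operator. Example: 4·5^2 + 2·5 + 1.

5^2 + 2

12 —HB3→ 3^2 + 3 —bump→ 4^2 + 4 = 20 —(−1)→ 19
19 —HB4→ 4^2 + 3 —bump→ 5^2 + 3 = 28 —(−1)→ 27
27 —HB5→ 5^2 + 2 —bump→ 6^2 + 2 = 38 —(−1)→ 37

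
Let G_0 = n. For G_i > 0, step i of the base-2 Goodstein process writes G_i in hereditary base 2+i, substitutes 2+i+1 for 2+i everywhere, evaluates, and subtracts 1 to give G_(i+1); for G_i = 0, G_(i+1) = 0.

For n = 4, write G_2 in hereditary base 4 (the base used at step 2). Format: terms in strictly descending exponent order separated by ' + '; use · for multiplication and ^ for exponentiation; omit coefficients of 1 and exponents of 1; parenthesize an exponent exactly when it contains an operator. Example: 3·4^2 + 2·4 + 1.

(0) 4|_2 = 2^2 ↦ 3^3|_3 = 27 ⇒ 26
(1) 26|_3 = 2·3^2 + 2·3 + 2 ↦ 2·4^2 + 2·4 + 2|_4 = 42 ⇒ 41
(2) 41|_4 = 2·4^2 + 2·4 + 1 ↦ 2·5^2 + 2·5 + 1|_5 = 61 ⇒ 60

2·4^2 + 2·4 + 1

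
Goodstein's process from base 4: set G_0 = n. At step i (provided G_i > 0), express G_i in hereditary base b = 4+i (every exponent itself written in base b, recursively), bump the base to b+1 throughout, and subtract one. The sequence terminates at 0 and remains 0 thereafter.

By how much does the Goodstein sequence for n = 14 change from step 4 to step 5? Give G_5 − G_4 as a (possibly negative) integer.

1

G_0 = 14. HB_4(14) = 3·4 + 2. Bump = 17. G_1 = 16.
G_1 = 16. HB_5(16) = 3·5 + 1. Bump = 19. G_2 = 18.
G_2 = 18. HB_6(18) = 3·6. Bump = 21. G_3 = 20.
G_3 = 20. HB_7(20) = 2·7 + 6. Bump = 22. G_4 = 21.
G_4 = 21. HB_8(21) = 2·8 + 5. Bump = 23. G_5 = 22.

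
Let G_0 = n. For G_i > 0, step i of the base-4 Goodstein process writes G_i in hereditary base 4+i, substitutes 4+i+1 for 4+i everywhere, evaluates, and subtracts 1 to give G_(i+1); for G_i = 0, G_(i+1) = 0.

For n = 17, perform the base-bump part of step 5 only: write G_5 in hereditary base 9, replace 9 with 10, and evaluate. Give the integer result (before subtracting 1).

base 4: 17 = 4^2 + 1; at 5: 5^2 + 1 = 26; next = 25
base 5: 25 = 5^2; at 6: 6^2 = 36; next = 35
base 6: 35 = 5·6 + 5; at 7: 5·7 + 5 = 40; next = 39
base 7: 39 = 5·7 + 4; at 8: 5·8 + 4 = 44; next = 43
base 8: 43 = 5·8 + 3; at 9: 5·9 + 3 = 48; next = 47
base 9: 47 = 5·9 + 2; at 10: 5·10 + 2 = 52; next = 51

52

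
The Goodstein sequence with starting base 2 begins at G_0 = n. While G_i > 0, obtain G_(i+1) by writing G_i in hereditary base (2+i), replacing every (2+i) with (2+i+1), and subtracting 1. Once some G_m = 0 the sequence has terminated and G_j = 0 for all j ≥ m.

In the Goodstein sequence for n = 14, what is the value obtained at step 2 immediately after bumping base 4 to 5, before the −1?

base 2: 14 = 2^(2 + 1) + 2^2 + 2; at 3: 3^(3 + 1) + 3^3 + 3 = 111; next = 110
base 3: 110 = 3^(3 + 1) + 3^3 + 2; at 4: 4^(4 + 1) + 4^4 + 2 = 1282; next = 1281
base 4: 1281 = 4^(4 + 1) + 4^4 + 1; at 5: 5^(5 + 1) + 5^5 + 1 = 18751; next = 18750

18751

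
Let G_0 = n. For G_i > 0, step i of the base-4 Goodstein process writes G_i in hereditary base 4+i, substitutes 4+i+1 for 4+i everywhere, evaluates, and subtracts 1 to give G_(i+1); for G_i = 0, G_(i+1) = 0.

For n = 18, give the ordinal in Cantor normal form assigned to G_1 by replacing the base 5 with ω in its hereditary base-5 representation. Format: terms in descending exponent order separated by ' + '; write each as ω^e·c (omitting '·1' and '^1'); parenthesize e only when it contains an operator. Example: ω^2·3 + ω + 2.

ω^2 + 1

18 —HB4→ 4^2 + 2 —bump→ 5^2 + 2 = 27 —(−1)→ 26
26 —HB5→ 5^2 + 1 —bump→ 6^2 + 1 = 37 —(−1)→ 36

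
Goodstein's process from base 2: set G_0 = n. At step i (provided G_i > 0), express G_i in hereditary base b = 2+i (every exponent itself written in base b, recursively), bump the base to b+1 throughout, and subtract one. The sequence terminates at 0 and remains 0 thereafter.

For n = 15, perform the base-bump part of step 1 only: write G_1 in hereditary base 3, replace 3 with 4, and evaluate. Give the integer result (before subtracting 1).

1284

15 —HB2→ 2^(2 + 1) + 2^2 + 2 + 1 —bump→ 3^(3 + 1) + 3^3 + 3 + 1 = 112 —(−1)→ 111
111 —HB3→ 3^(3 + 1) + 3^3 + 3 —bump→ 4^(4 + 1) + 4^4 + 4 = 1284 —(−1)→ 1283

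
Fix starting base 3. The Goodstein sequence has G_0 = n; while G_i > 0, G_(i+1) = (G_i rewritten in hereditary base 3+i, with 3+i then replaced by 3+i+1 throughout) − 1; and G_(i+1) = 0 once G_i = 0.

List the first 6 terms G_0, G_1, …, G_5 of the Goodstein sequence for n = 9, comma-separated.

G_0 = 9. HB_3(9) = 3^2. Bump = 16. G_1 = 15.
G_1 = 15. HB_4(15) = 3·4 + 3. Bump = 18. G_2 = 17.
G_2 = 17. HB_5(17) = 3·5 + 2. Bump = 20. G_3 = 19.
G_3 = 19. HB_6(19) = 3·6 + 1. Bump = 22. G_4 = 21.
G_4 = 21. HB_7(21) = 3·7. Bump = 24. G_5 = 23.

9, 15, 17, 19, 21, 23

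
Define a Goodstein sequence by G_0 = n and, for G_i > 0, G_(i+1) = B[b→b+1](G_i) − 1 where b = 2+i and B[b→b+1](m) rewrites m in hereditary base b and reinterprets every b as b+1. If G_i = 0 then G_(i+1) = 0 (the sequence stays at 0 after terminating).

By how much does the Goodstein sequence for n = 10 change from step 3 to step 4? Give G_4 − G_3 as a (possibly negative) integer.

264310

[0] 10 ≡ 2^(2 + 1) + 2 (base 2). Lift 3: 84. −1: 83.
[1] 83 ≡ 3^(3 + 1) + 2 (base 3). Lift 4: 1026. −1: 1025.
[2] 1025 ≡ 4^(4 + 1) + 1 (base 4). Lift 5: 15626. −1: 15625.
[3] 15625 ≡ 5^(5 + 1) (base 5). Lift 6: 279936. −1: 279935.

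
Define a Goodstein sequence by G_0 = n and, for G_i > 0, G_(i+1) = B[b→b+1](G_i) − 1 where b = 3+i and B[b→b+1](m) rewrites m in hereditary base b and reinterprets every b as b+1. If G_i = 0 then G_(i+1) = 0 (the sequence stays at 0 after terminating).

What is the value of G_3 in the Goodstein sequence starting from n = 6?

G_0 = 6. HB_3(6) = 2·3. Bump = 8. G_1 = 7.
G_1 = 7. HB_4(7) = 4 + 3. Bump = 8. G_2 = 7.
G_2 = 7. HB_5(7) = 5 + 2. Bump = 8. G_3 = 7.

7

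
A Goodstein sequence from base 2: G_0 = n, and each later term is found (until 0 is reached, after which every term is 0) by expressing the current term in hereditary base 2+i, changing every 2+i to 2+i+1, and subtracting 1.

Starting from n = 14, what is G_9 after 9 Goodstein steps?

3138429262496

(0) 14|_2 = 2^(2 + 1) + 2^2 + 2 ↦ 3^(3 + 1) + 3^3 + 3|_3 = 111 ⇒ 110
(1) 110|_3 = 3^(3 + 1) + 3^3 + 2 ↦ 4^(4 + 1) + 4^4 + 2|_4 = 1282 ⇒ 1281
(2) 1281|_4 = 4^(4 + 1) + 4^4 + 1 ↦ 5^(5 + 1) + 5^5 + 1|_5 = 18751 ⇒ 18750
(3) 18750|_5 = 5^(5 + 1) + 5^5 ↦ 6^(6 + 1) + 6^6|_6 = 326592 ⇒ 326591
(4) 326591|_6 = 6^(6 + 1) + 5·6^5 + 5·6^4 + 5·6^3 + 5·6^2 + 5·6 + 5 ↦ 7^(7 + 1) + 5·7^5 + 5·7^4 + 5·7^3 + 5·7^2 + 5·7 + 5|_7 = 5862841 ⇒ 5862840
(5) 5862840|_7 = 7^(7 + 1) + 5·7^5 + 5·7^4 + 5·7^3 + 5·7^2 + 5·7 + 4 ↦ 8^(8 + 1) + 5·8^5 + 5·8^4 + 5·8^3 + 5·8^2 + 5·8 + 4|_8 = 134404972 ⇒ 134404971
(6) 134404971|_8 = 8^(8 + 1) + 5·8^5 + 5·8^4 + 5·8^3 + 5·8^2 + 5·8 + 3 ↦ 9^(9 + 1) + 5·9^5 + 5·9^4 + 5·9^3 + 5·9^2 + 5·9 + 3|_9 = 3487116549 ⇒ 3487116548
(7) 3487116548|_9 = 9^(9 + 1) + 5·9^5 + 5·9^4 + 5·9^3 + 5·9^2 + 5·9 + 2 ↦ 10^(10 + 1) + 5·10^5 + 5·10^4 + 5·10^3 + 5·10^2 + 5·10 + 2|_10 = 100000555552 ⇒ 100000555551
(8) 100000555551|_10 = 10^(10 + 1) + 5·10^5 + 5·10^4 + 5·10^3 + 5·10^2 + 5·10 + 1 ↦ 11^(11 + 1) + 5·11^5 + 5·11^4 + 5·11^3 + 5·11^2 + 5·11 + 1|_11 = 3138429262497 ⇒ 3138429262496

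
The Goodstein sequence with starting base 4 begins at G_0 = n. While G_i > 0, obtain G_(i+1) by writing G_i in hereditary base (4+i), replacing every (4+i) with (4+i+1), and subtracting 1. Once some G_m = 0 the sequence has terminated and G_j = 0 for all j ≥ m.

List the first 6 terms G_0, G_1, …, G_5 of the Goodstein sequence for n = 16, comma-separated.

step 0: 16 = 4^2; sub 5 for 4: 5^2; = 25; G_1 = 25−1 = 24
step 1: 24 = 4·5 + 4; sub 6 for 5: 4·6 + 4; = 28; G_2 = 28−1 = 27
step 2: 27 = 4·6 + 3; sub 7 for 6: 4·7 + 3; = 31; G_3 = 31−1 = 30
step 3: 30 = 4·7 + 2; sub 8 for 7: 4·8 + 2; = 34; G_4 = 34−1 = 33
step 4: 33 = 4·8 + 1; sub 9 for 8: 4·9 + 1; = 37; G_5 = 37−1 = 36

16, 24, 27, 30, 33, 36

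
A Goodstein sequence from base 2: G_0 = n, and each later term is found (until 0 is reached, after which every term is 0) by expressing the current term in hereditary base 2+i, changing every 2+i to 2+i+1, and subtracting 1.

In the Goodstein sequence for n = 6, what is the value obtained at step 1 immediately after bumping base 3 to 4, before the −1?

i=0: 6 = 2^2 + 2 (b=2); 2→3: 3^3 + 3 = 30; 30−1 = 29
i=1: 29 = 3^3 + 2 (b=3); 3→4: 4^4 + 2 = 258; 258−1 = 257

258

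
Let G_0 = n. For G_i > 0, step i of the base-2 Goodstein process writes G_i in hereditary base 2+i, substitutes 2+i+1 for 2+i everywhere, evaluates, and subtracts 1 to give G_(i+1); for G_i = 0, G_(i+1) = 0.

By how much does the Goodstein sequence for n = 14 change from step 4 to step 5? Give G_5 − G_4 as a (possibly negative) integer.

5536249

i=0: 14 = 2^(2 + 1) + 2^2 + 2 (b=2); 2→3: 3^(3 + 1) + 3^3 + 3 = 111; 111−1 = 110
i=1: 110 = 3^(3 + 1) + 3^3 + 2 (b=3); 3→4: 4^(4 + 1) + 4^4 + 2 = 1282; 1282−1 = 1281
i=2: 1281 = 4^(4 + 1) + 4^4 + 1 (b=4); 4→5: 5^(5 + 1) + 5^5 + 1 = 18751; 18751−1 = 18750
i=3: 18750 = 5^(5 + 1) + 5^5 (b=5); 5→6: 6^(6 + 1) + 6^6 = 326592; 326592−1 = 326591
i=4: 326591 = 6^(6 + 1) + 5·6^5 + 5·6^4 + 5·6^3 + 5·6^2 + 5·6 + 5 (b=6); 6→7: 7^(7 + 1) + 5·7^5 + 5·7^4 + 5·7^3 + 5·7^2 + 5·7 + 5 = 5862841; 5862841−1 = 5862840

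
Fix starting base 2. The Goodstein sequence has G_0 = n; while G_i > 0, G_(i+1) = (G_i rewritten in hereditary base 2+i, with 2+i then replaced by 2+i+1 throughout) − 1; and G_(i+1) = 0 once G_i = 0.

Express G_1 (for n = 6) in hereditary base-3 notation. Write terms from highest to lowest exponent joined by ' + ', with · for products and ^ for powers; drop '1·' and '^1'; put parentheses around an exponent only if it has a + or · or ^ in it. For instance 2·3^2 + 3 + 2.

3^3 + 2

step 0: 6 = 2^2 + 2; sub 3 for 2: 3^3 + 3; = 30; G_1 = 30−1 = 29
step 1: 29 = 3^3 + 2; sub 4 for 3: 4^4 + 2; = 258; G_2 = 258−1 = 257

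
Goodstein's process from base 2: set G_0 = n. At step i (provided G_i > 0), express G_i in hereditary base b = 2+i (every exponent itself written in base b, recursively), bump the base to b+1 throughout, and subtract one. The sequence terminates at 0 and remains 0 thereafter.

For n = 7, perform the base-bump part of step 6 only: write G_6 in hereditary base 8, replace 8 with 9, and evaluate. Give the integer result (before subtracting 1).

[0] 7 ≡ 2^2 + 2 + 1 (base 2). Lift 3: 31. −1: 30.
[1] 30 ≡ 3^3 + 3 (base 3). Lift 4: 260. −1: 259.
[2] 259 ≡ 4^4 + 3 (base 4). Lift 5: 3128. −1: 3127.
[3] 3127 ≡ 5^5 + 2 (base 5). Lift 6: 46658. −1: 46657.
[4] 46657 ≡ 6^6 + 1 (base 6). Lift 7: 823544. −1: 823543.
[5] 823543 ≡ 7^7 (base 7). Lift 8: 16777216. −1: 16777215.
[6] 16777215 ≡ 7·8^7 + 7·8^6 + 7·8^5 + 7·8^4 + 7·8^3 + 7·8^2 + 7·8 + 7 (base 8). Lift 9: 37665880. −1: 37665879.

37665880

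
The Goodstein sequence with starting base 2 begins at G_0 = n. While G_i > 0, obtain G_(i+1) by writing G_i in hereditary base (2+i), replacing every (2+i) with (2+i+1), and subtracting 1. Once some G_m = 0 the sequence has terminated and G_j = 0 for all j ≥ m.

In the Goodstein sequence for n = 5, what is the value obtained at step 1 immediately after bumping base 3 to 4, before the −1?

256

step 0: 5 = 2^2 + 1; sub 3 for 2: 3^3 + 1; = 28; G_1 = 28−1 = 27
step 1: 27 = 3^3; sub 4 for 3: 4^4; = 256; G_2 = 256−1 = 255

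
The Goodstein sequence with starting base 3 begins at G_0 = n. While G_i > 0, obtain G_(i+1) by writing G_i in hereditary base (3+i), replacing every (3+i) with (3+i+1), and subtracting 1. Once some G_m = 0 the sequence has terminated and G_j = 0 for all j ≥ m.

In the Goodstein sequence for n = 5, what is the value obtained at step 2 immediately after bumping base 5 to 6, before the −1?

(0) 5|_3 = 3 + 2 ↦ 4 + 2|_4 = 6 ⇒ 5
(1) 5|_4 = 4 + 1 ↦ 5 + 1|_5 = 6 ⇒ 5
(2) 5|_5 = 5 ↦ 6|_6 = 6 ⇒ 5

6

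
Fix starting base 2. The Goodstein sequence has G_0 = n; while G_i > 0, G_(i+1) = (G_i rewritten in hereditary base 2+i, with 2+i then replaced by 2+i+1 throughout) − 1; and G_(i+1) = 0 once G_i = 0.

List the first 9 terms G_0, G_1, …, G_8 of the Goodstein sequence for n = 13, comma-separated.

G_0=13  [base 2] 2^(2 + 1) + 2^2 + 1  →[2↦3]→  3^(3 + 1) + 3^3 + 1 = 109  −1 ⇒ G_1=108
G_1=108  [base 3] 3^(3 + 1) + 3^3  →[3↦4]→  4^(4 + 1) + 4^4 = 1280  −1 ⇒ G_2=1279
G_2=1279  [base 4] 4^(4 + 1) + 3·4^3 + 3·4^2 + 3·4 + 3  →[4↦5]→  5^(5 + 1) + 3·5^3 + 3·5^2 + 3·5 + 3 = 16093  −1 ⇒ G_3=16092
G_3=16092  [base 5] 5^(5 + 1) + 3·5^3 + 3·5^2 + 3·5 + 2  →[5↦6]→  6^(6 + 1) + 3·6^3 + 3·6^2 + 3·6 + 2 = 280712  −1 ⇒ G_4=280711
G_4=280711  [base 6] 6^(6 + 1) + 3·6^3 + 3·6^2 + 3·6 + 1  →[6↦7]→  7^(7 + 1) + 3·7^3 + 3·7^2 + 3·7 + 1 = 5765999  −1 ⇒ G_5=5765998
G_5=5765998  [base 7] 7^(7 + 1) + 3·7^3 + 3·7^2 + 3·7  →[7↦8]→  8^(8 + 1) + 3·8^3 + 3·8^2 + 3·8 = 134219480  −1 ⇒ G_6=134219479
G_6=134219479  [base 8] 8^(8 + 1) + 3·8^3 + 3·8^2 + 2·8 + 7  →[8↦9]→  9^(9 + 1) + 3·9^3 + 3·9^2 + 2·9 + 7 = 3486786856  −1 ⇒ G_7=3486786855
G_7=3486786855  [base 9] 9^(9 + 1) + 3·9^3 + 3·9^2 + 2·9 + 6  →[9↦10]→  10^(10 + 1) + 3·10^3 + 3·10^2 + 2·10 + 6 = 100000003326  −1 ⇒ G_8=100000003325

13, 108, 1279, 16092, 280711, 5765998, 134219479, 3486786855, 100000003325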